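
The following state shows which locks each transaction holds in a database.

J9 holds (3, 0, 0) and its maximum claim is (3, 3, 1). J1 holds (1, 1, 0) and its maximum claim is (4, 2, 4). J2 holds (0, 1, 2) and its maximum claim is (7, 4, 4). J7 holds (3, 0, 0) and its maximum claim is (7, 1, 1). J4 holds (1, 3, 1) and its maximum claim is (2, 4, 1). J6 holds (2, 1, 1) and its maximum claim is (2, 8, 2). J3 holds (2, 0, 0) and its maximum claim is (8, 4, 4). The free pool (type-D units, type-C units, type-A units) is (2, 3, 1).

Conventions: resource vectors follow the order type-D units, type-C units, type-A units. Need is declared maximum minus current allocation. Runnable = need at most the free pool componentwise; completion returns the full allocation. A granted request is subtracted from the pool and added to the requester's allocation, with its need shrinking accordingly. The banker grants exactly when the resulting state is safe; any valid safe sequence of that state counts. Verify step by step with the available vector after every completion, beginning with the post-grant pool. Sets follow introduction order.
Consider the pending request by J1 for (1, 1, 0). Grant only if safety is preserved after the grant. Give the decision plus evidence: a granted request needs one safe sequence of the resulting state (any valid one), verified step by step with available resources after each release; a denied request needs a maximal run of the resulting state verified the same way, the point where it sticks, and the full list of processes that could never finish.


GRANT: granting preserves safety; a valid post-grant sequence is J4, J9, J7, J2, J1, J6, J3.
Key observation: the grant leaves (1, 2, 1) free — enough for J4, whose release restarts the cascade.
Check on the post-grant state, step by step:
  pool = (1, 2, 1)
  J4 needs (1, 1, 0) <= (1, 2, 1) -> finishes; pool += (1, 3, 1) = (2, 5, 2)
  J9 needs (0, 3, 1) <= (2, 5, 2) -> finishes; pool += (3, 0, 0) = (5, 5, 2)
  J7 needs (4, 1, 1) <= (5, 5, 2) -> finishes; pool += (3, 0, 0) = (8, 5, 2)
  J2 needs (7, 3, 2) <= (8, 5, 2) -> finishes; pool += (0, 1, 2) = (8, 6, 4)
  J1 needs (2, 0, 4) <= (8, 6, 4) -> finishes; pool += (2, 2, 0) = (10, 8, 4)
  J6 needs (0, 7, 1) <= (10, 8, 4) -> finishes; pool += (2, 1, 1) = (12, 9, 5)
  J3 needs (6, 4, 4) <= (12, 9, 5) -> finishes; pool += (2, 0, 0) = (14, 9, 5)


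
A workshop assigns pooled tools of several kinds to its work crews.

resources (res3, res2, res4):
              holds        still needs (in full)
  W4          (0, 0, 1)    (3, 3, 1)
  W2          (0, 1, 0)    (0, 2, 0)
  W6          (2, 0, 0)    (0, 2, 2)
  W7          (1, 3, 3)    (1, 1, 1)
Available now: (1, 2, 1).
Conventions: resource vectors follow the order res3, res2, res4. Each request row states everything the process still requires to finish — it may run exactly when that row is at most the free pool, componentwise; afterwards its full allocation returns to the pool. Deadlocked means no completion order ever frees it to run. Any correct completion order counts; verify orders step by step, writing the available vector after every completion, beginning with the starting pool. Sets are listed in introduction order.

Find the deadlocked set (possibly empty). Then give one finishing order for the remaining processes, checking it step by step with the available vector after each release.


The deadlocked set is empty.
Key observation: the pool covers W7 at once, and every later process fits after earlier releases.
One completion order for the rest: W7, W6, W4, W2. Check, step by step:
  pool = (1, 2, 1)
  W7 needs (1, 1, 1) <= (1, 2, 1) -> finishes; pool += (1, 3, 3) = (2, 5, 4)
  W6 needs (0, 2, 2) <= (2, 5, 4) -> finishes; pool += (2, 0, 0) = (4, 5, 4)
  W4 needs (3, 3, 1) <= (4, 5, 4) -> finishes; pool += (0, 0, 1) = (4, 5, 5)
  W2 needs (0, 2, 0) <= (4, 5, 5) -> finishes; pool += (0, 1, 0) = (4, 6, 5)


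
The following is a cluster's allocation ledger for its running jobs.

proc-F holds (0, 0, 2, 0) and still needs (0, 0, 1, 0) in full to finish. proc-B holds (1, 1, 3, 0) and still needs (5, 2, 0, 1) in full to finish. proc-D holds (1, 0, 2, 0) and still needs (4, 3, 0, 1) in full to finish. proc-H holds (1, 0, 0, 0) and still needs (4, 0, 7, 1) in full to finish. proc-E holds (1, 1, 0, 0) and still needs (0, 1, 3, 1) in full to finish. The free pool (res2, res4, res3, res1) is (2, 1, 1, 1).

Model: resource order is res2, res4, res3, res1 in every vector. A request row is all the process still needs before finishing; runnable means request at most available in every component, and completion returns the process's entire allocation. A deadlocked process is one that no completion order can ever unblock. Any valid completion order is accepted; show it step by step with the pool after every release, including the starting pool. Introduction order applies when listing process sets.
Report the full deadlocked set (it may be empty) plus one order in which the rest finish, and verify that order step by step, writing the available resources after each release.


The deadlocked set is proc-B, proc-D and proc-H.
Key observation: no order helps: past proc-F, proc-E, the free pool tops out at (3, 2, 3, 1), below what each blocked process needs in res2.
A valid finishing order for the others: proc-F, proc-E. Verifying each step:
  pool = (2, 1, 1, 1)
  proc-F needs (0, 0, 1, 0) <= (2, 1, 1, 1) -> finishes; pool += (0, 0, 2, 0) = (2, 1, 3, 1)
  proc-E needs (0, 1, 3, 1) <= (2, 1, 3, 1) -> finishes; pool += (1, 1, 0, 0) = (3, 2, 3, 1)
The stuck group stays short no matter what:
  proc-B cannot run: need (5, 2, 0, 1) vs free (3, 2, 3, 1) (insufficient res2)
  proc-D cannot run: need (4, 3, 0, 1) vs free (3, 2, 3, 1) (insufficient res2 and res4)
  proc-H cannot run: need (4, 0, 7, 1) vs free (3, 2, 3, 1) (insufficient res2 and res3)


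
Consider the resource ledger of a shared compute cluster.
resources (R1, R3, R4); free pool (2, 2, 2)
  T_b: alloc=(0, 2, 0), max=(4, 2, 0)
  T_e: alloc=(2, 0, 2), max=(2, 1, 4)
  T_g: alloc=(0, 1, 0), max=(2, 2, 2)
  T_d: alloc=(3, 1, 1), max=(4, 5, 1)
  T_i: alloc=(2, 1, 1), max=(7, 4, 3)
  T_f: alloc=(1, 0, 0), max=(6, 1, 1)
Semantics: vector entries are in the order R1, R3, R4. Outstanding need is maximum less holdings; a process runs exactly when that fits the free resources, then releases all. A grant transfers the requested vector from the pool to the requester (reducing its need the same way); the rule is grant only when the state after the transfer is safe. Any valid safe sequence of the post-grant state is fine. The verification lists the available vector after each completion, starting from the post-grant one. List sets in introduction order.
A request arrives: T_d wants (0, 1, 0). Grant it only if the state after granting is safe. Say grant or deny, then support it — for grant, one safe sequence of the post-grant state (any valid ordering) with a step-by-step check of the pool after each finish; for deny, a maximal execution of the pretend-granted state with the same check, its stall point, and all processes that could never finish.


GRANT. The post-grant state is safe; one safe sequence: T_e, T_b, T_d, T_g, T_i, T_f.
Key observation: post-grant, (2, 1, 2) remains, and an order beginning with T_e completes everyone.
Verifying the post-grant state step by step:
  pool = (2, 1, 2)
  run T_e (needs (0, 1, 2), free (2, 1, 2)); after release of (2, 0, 2) the pool is (4, 1, 4)
  run T_b (needs (4, 0, 0), free (4, 1, 4)); after release of (0, 2, 0) the pool is (4, 3, 4)
  run T_d (needs (1, 3, 0), free (4, 3, 4)); after release of (3, 2, 1) the pool is (7, 5, 5)
  run T_g (needs (2, 1, 2), free (7, 5, 5)); after release of (0, 1, 0) the pool is (7, 6, 5)
  run T_i (needs (5, 3, 2), free (7, 6, 5)); after release of (2, 1, 1) the pool is (9, 7, 6)
  run T_f (needs (5, 1, 1), free (9, 7, 6)); after release of (1, 0, 0) the pool is (10, 7, 6)


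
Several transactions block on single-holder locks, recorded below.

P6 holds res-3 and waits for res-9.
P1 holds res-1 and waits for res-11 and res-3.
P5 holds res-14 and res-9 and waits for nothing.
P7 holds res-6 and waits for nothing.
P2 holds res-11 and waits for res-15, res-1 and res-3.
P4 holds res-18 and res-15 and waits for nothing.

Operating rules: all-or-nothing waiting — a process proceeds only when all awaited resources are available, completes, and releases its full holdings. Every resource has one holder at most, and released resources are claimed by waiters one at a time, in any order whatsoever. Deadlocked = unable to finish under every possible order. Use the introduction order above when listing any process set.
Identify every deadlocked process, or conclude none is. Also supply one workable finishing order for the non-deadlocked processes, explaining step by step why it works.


Deadlocked: P1 and P2.
Key observation: the waits loop around P1 -> P2 -> P1 with no way out; no other process is dragged down with it.
One completion order for the rest: P5, P6, P7, P4.
Check, step by step:
  run P5 (it waits on nothing); releases res-14 and res-9
  P6: everything it awaited (res-9) is free; runs, freeing res-3
  run P7 (it waits on nothing); releases res-6
  run P4 (it waits on nothing); releases res-18 and res-15


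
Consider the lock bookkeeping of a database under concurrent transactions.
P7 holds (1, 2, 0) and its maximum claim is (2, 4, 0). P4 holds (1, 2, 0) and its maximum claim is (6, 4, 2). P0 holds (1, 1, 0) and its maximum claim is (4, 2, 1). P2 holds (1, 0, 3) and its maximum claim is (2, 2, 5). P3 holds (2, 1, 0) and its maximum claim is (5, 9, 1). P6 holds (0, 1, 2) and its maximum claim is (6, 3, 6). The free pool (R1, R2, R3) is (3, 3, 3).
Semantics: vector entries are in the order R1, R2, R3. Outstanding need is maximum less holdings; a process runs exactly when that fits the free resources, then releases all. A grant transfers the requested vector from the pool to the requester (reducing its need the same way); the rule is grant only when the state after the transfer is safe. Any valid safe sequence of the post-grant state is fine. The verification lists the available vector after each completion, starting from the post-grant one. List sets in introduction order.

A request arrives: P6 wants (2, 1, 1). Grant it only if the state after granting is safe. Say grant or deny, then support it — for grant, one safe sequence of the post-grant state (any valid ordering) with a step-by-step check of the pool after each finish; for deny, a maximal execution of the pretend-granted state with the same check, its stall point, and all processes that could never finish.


GRANT — the state after the grant stays safe, e.g. via P7, P2, P0, P6, P4, P3.
Key observation: even at the reduced pool (1, 2, 2), P7 fits immediately, so safety survives the grant.
Check on the post-grant state, step by step:
  pool = (1, 2, 2)
  P7 needs (1, 2, 0) <= (1, 2, 2) -> finishes; pool += (1, 2, 0) = (2, 4, 2)
  P2 needs (1, 2, 2) <= (2, 4, 2) -> finishes; pool += (1, 0, 3) = (3, 4, 5)
  P0 needs (3, 1, 1) <= (3, 4, 5) -> finishes; pool += (1, 1, 0) = (4, 5, 5)
  P6 needs (4, 1, 3) <= (4, 5, 5) -> finishes; pool += (2, 2, 3) = (6, 7, 8)
  P4 needs (5, 2, 2) <= (6, 7, 8) -> finishes; pool += (1, 2, 0) = (7, 9, 8)
  P3 needs (3, 8, 1) <= (7, 9, 8) -> finishes; pool += (2, 1, 0) = (9, 10, 8)


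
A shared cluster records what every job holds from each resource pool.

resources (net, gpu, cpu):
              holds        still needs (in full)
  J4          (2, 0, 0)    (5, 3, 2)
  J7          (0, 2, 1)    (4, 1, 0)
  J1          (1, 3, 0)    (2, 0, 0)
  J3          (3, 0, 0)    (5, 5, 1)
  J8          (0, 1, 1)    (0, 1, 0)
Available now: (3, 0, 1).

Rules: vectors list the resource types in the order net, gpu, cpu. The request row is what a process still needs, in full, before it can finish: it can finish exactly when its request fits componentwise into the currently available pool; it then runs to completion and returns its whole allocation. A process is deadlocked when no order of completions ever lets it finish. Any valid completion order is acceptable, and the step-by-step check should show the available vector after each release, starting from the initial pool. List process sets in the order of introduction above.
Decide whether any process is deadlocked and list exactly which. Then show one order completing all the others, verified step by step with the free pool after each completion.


Deadlocked: J4 and J3.
Key observation: J1, J8, J7 can finish, but then (4, 6, 3) is all there is, and the blocked group's net demands exceed it.
A valid finishing order for the others: J1, J8, J7. Walking it through:
  pool = (3, 0, 1)
  run J1 (needs (2, 0, 0), free (3, 0, 1)); after release of (1, 3, 0) the pool is (4, 3, 1)
  run J8 (needs (0, 1, 0), free (4, 3, 1)); after release of (0, 1, 1) the pool is (4, 4, 2)
  run J7 (needs (4, 1, 0), free (4, 4, 2)); after release of (0, 2, 1) the pool is (4, 6, 3)
None of the blocked processes ever fits:
  J4 still needs (5, 3, 2) but only (4, 6, 3) is free — short on net
  J3 still needs (5, 5, 1) but only (4, 6, 3) is free — short on net


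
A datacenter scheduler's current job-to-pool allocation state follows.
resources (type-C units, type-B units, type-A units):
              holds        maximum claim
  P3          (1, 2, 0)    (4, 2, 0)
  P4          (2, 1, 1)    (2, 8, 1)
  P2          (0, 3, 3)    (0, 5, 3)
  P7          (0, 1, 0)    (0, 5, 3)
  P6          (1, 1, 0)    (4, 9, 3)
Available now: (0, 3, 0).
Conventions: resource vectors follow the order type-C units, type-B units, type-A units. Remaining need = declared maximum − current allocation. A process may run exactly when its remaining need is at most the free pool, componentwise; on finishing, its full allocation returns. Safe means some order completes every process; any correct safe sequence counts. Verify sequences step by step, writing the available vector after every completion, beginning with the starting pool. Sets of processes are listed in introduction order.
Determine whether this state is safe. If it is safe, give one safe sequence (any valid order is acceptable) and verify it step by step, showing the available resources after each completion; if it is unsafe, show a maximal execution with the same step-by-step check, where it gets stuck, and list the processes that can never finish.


The state is UNSAFE.
Key observation: type-C units is the bottleneck — with P2, P7, P4 done the pool holds (2, 8, 4), short of every remaining need.
Going as far as possible: P2, P7, P4; after that, nothing fits. Walking it through:
  pool = (0, 3, 0)
  P2 needs (0, 2, 0) <= (0, 3, 0) -> finishes; pool += (0, 3, 3) = (0, 6, 3)
  P7 needs (0, 4, 3) <= (0, 6, 3) -> finishes; pool += (0, 1, 0) = (0, 7, 3)
  P4 needs (0, 7, 0) <= (0, 7, 3) -> finishes; pool += (2, 1, 1) = (2, 8, 4)
  blocked: P3 wants (3, 0, 0), pool (2, 8, 4) — not enough type-C units
  blocked: P6 wants (3, 8, 3), pool (2, 8, 4) — not enough type-C units
Permanently blocked: P3 and P6.


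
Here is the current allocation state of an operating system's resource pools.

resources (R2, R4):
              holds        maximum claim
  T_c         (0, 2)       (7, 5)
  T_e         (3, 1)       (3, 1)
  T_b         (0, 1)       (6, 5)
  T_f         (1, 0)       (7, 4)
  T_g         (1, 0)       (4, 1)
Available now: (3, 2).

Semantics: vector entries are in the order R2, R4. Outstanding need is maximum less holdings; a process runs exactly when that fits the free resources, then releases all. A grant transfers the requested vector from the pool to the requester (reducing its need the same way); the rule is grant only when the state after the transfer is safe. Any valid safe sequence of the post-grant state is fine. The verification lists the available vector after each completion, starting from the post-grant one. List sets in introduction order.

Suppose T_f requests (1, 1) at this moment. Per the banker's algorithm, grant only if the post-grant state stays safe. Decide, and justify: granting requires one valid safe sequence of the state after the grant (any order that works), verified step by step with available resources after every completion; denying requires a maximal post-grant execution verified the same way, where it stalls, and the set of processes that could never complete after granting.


DENY — the pretend-granted state is unsafe.
Key observation: once T_e, T_g finish, the pool peaks at (6, 2) — and every remaining process still needs more R4 than that.
After a pretend grant, a maximal execution: T_e, T_g — then nothing else fits. Verifying each step:
  pool = (2, 1)
  run T_e (needs (0, 0), free (2, 1)); after release of (3, 1) the pool is (5, 2)
  run T_g (needs (3, 1), free (5, 2)); after release of (1, 0) the pool is (6, 2)
  T_c still needs (7, 3) but only (6, 2) is free — short on R2 and R4
  T_b still needs (6, 4) but only (6, 2) is free — short on R4
  T_f still needs (5, 3) but only (6, 2) is free — short on R4
Had the request been granted, T_c, T_b and T_f could never finish.


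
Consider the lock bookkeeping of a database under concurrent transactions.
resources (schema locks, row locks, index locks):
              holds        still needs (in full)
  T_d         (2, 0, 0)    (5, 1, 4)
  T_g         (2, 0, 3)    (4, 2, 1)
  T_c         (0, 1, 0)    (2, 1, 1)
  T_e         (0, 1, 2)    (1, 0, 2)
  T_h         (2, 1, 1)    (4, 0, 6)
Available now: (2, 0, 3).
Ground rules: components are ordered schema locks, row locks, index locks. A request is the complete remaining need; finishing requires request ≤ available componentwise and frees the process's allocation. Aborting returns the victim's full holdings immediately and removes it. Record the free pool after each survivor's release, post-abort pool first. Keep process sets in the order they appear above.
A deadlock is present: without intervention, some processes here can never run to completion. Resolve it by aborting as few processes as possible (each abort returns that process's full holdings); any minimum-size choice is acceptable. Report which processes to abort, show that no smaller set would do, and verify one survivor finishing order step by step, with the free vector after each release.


Abort T_g.
Key observation: the returned (2, 0, 3) from T_g is what brings T_h — unrunnable before, under any order — into play at step 1.
Why nothing smaller works: aborting no one leaves the state deadlocked as given.
One survivor order: T_h, T_d, T_e, T_c. Step-by-step check (post-abort pool first):
  pool = (4, 0, 6)
  run T_h (needs (4, 0, 6), free (4, 0, 6)); after release of (2, 1, 1) the pool is (6, 1, 7)
  run T_d (needs (5, 1, 4), free (6, 1, 7)); after release of (2, 0, 0) the pool is (8, 1, 7)
  run T_e (needs (1, 0, 2), free (8, 1, 7)); after release of (0, 1, 2) the pool is (8, 2, 9)
  run T_c (needs (2, 1, 1), free (8, 2, 9)); after release of (0, 1, 0) the pool is (8, 3, 9)


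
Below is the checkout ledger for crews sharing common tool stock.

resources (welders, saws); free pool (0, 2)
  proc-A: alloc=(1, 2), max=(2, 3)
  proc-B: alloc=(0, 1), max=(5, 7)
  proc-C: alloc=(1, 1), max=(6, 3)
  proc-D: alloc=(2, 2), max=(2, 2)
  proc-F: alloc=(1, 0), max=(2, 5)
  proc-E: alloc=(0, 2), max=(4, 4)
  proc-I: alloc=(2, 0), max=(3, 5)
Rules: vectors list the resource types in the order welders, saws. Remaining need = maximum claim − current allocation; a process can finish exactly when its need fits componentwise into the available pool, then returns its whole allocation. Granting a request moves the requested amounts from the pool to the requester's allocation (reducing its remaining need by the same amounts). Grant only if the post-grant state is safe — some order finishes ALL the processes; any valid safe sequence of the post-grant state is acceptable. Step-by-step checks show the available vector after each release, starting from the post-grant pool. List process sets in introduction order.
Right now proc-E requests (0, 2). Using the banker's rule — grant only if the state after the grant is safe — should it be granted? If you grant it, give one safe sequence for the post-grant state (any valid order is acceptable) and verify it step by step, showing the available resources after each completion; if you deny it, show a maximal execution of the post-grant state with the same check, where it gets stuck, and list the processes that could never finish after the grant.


DENY — the pretend-granted state is unsafe.
Key observation: after proc-D, proc-A the pool peaks at (3, 4), and each blocked process is short somewhere: proc-B on welders, saws; proc-C on welders; proc-F on saws; proc-E on welders; proc-I on saws.
After a pretend grant, a maximal execution: proc-D, proc-A — then nothing else fits. Verifying each step:
  pool = (0, 0)
  run proc-D (needs (0, 0), free (0, 0)); after release of (2, 2) the pool is (2, 2)
  run proc-A (needs (1, 1), free (2, 2)); after release of (1, 2) the pool is (3, 4)
  proc-B still needs (5, 6) but only (3, 4) is free — short on welders and saws
  proc-C still needs (5, 2) but only (3, 4) is free — short on welders
  proc-F still needs (1, 5) but only (3, 4) is free — short on saws
  proc-E still needs (4, 0) but only (3, 4) is free — short on welders
  proc-I still needs (1, 5) but only (3, 4) is free — short on saws
Post-grant, the permanently blocked set is proc-B, proc-C, proc-F, proc-E and proc-I.


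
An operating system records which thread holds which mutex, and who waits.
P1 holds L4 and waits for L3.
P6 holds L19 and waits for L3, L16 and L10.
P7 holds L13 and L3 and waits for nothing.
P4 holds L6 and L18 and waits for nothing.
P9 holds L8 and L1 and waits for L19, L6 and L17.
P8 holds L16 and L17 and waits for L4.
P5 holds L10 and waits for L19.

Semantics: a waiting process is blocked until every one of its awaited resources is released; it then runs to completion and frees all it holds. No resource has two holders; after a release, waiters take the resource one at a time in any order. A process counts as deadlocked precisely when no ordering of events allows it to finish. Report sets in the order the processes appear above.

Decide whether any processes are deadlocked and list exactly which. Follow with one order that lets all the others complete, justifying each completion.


Deadlocked: P6, P9 and P5.
Key observation: the wait chain closes on itself along P6 -> P5 -> P6; P9 waits into the deadlock from upstream.
The rest can finish in the order P7, P4, P1, P8.
Step-by-step check:
  P7: no waits; runs immediately, freeing L13 and L3
  P4: no waits; runs immediately, freeing L6 and L18
  run P1 (all its waits — L3 — are resolved); releases L4
  run P8 (all its waits — L4 — are resolved); releases L16 and L17


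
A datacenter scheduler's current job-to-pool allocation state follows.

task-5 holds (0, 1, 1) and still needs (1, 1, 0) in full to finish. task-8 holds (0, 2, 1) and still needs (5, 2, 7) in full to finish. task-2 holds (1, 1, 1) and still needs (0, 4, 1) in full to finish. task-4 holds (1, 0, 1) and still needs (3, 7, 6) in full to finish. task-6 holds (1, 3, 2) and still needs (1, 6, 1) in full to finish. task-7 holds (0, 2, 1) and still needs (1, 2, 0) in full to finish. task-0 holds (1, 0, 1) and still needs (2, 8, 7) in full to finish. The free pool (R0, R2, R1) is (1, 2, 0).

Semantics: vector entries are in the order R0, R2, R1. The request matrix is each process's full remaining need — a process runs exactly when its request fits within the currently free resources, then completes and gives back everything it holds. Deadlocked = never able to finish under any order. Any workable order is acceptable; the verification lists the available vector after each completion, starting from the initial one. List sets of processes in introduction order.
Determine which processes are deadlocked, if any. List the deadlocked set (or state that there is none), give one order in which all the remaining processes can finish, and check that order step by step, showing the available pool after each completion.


The deadlocked set is task-8, task-4 and task-0.
Key observation: no order helps: past task-7, task-5, task-2, task-6, the free pool tops out at (3, 9, 5), below what each blocked process needs in R1.
The rest can finish in the order task-7, task-5, task-2, task-6. Verifying each step:
  pool = (1, 2, 0)
  run task-7 (needs (1, 2, 0), free (1, 2, 0)); after release of (0, 2, 1) the pool is (1, 4, 1)
  run task-5 (needs (1, 1, 0), free (1, 4, 1)); after release of (0, 1, 1) the pool is (1, 5, 2)
  run task-2 (needs (0, 4, 1), free (1, 5, 2)); after release of (1, 1, 1) the pool is (2, 6, 3)
  run task-6 (needs (1, 6, 1), free (2, 6, 3)); after release of (1, 3, 2) the pool is (3, 9, 5)
The stuck group stays short no matter what:
  task-8 still needs (5, 2, 7) but only (3, 9, 5) is free — short on R0 and R1
  task-4 still needs (3, 7, 6) but only (3, 9, 5) is free — short on R1
  task-0 still needs (2, 8, 7) but only (3, 9, 5) is free — short on R1


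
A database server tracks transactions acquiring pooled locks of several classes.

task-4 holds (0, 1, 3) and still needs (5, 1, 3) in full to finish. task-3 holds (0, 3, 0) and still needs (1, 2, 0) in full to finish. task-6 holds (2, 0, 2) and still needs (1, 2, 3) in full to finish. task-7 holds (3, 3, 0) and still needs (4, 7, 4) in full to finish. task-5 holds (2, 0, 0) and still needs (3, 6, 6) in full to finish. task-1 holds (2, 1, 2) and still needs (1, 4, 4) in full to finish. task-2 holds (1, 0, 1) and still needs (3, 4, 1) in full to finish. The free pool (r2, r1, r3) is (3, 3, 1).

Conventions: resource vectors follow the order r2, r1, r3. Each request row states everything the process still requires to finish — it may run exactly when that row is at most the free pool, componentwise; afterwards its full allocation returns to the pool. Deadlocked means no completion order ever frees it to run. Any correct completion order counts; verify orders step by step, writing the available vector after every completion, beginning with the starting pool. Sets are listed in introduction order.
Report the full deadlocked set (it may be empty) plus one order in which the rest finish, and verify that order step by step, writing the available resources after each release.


Deadlocked: task-4, task-6, task-7, task-5 and task-1.
Key observation: after task-3, task-2 complete, (4, 6, 2) is the best the pool ever gets, yet each leftover process wants more r3.
One completion order for the rest: task-3, task-2. Walking it through:
  pool = (3, 3, 1)
  task-3: need (1, 2, 0) fits (3, 3, 1); releases (0, 3, 0), pool now (3, 6, 1)
  task-2: need (3, 4, 1) fits (3, 6, 1); releases (1, 0, 1), pool now (4, 6, 2)
None of the blocked processes ever fits:
  blocked: task-4 wants (5, 1, 3), pool (4, 6, 2) — not enough r2 and r3
  blocked: task-6 wants (1, 2, 3), pool (4, 6, 2) — not enough r3
  blocked: task-7 wants (4, 7, 4), pool (4, 6, 2) — not enough r1 and r3
  blocked: task-5 wants (3, 6, 6), pool (4, 6, 2) — not enough r3
  blocked: task-1 wants (1, 4, 4), pool (4, 6, 2) — not enough r3


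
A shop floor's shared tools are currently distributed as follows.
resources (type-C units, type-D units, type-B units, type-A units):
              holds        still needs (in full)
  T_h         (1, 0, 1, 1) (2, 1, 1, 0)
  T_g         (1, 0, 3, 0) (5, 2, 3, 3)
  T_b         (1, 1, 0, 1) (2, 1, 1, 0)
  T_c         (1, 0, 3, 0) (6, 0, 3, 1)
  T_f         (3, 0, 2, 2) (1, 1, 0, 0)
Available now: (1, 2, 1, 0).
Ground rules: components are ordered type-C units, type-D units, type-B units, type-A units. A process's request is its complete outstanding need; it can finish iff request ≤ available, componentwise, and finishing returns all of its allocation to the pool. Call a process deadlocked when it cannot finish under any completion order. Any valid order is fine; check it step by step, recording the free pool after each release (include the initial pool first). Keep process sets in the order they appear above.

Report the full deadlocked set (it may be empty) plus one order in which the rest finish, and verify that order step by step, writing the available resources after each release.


The deadlocked set is empty.
Key observation: beginning at T_f, releases accumulate fast enough that every process eventually fits.
The rest can finish in the order T_f, T_h, T_b, T_g, T_c. Check, step by step:
  pool = (1, 2, 1, 0)
  T_f: need (1, 1, 0, 0) fits (1, 2, 1, 0); releases (3, 0, 2, 2), pool now (4, 2, 3, 2)
  T_h: need (2, 1, 1, 0) fits (4, 2, 3, 2); releases (1, 0, 1, 1), pool now (5, 2, 4, 3)
  T_b: need (2, 1, 1, 0) fits (5, 2, 4, 3); releases (1, 1, 0, 1), pool now (6, 3, 4, 4)
  T_g: need (5, 2, 3, 3) fits (6, 3, 4, 4); releases (1, 0, 3, 0), pool now (7, 3, 7, 4)
  T_c: need (6, 0, 3, 1) fits (7, 3, 7, 4); releases (1, 0, 3, 0), pool now (8, 3, 10, 4)


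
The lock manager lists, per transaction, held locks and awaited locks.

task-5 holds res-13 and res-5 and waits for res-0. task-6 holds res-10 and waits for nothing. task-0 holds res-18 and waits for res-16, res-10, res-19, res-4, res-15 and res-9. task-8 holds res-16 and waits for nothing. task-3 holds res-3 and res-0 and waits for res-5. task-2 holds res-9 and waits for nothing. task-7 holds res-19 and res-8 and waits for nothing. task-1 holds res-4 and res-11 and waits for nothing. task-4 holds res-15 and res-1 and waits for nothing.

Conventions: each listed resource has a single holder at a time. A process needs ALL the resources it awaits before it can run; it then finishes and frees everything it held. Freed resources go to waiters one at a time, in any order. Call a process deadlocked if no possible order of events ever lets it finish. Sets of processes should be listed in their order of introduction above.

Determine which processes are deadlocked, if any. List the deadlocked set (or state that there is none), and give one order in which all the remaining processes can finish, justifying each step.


The deadlocked set is task-5 and task-3.
Key observation: the waits loop around task-5 -> task-3 -> task-5 with no way out; no other process is dragged down with it.
A valid finishing order for the others: task-7, task-1, task-8, task-6, task-4, task-2, task-0.
Walking it through:
  task-7: no waits; runs immediately, freeing res-19 and res-8
  task-1: no waits; runs immediately, freeing res-4 and res-11
  task-8: no waits; runs immediately, freeing res-16
  task-6: no waits; runs immediately, freeing res-10
  task-4: no waits; runs immediately, freeing res-15 and res-1
  task-2: no waits; runs immediately, freeing res-9
  task-0: everything it awaited (res-16, res-10, res-19, res-4, res-15 and res-9) is free; runs, freeing res-18


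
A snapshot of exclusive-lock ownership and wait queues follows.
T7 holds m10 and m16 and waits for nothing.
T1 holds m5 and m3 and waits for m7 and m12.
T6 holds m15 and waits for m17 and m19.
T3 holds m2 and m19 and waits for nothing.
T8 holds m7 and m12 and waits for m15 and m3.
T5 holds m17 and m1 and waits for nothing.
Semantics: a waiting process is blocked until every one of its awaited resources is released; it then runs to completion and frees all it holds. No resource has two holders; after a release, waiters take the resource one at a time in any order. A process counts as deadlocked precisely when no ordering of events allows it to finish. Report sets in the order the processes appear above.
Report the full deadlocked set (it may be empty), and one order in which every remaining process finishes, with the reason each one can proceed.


Deadlocked set: T1 and T8.
Key observation: the loop T1 -> T8 -> T1 blocks itself forever; no other process is dragged down with it.
The rest can finish in the order T5, T3, T6, T7.
Verifying each step:
  run T5 (it waits on nothing); releases m17 and m1
  run T3 (it waits on nothing); releases m2 and m19
  run T6 (all its waits — m17 and m19 — are resolved); releases m15
  run T7 (it waits on nothing); releases m10 and m16


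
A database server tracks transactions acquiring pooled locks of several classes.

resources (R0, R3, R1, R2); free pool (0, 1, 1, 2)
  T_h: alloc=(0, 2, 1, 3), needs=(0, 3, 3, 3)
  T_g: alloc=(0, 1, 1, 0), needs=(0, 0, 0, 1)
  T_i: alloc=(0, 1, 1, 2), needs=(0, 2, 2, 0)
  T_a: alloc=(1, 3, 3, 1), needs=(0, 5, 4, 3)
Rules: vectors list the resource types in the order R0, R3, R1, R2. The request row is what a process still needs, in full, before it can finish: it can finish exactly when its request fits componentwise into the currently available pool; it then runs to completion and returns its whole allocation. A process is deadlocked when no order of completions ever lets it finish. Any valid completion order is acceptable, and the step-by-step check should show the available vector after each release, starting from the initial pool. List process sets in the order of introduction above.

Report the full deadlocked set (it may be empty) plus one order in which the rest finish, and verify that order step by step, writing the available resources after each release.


Nothing here is deadlocked.
Key observation: beginning at T_g, releases accumulate fast enough that every process eventually fits.
One completion order for the rest: T_g, T_i, T_h, T_a. Step-by-step check:
  pool = (0, 1, 1, 2)
  T_g: need (0, 0, 0, 1) fits (0, 1, 1, 2); releases (0, 1, 1, 0), pool now (0, 2, 2, 2)
  T_i: need (0, 2, 2, 0) fits (0, 2, 2, 2); releases (0, 1, 1, 2), pool now (0, 3, 3, 4)
  T_h: need (0, 3, 3, 3) fits (0, 3, 3, 4); releases (0, 2, 1, 3), pool now (0, 5, 4, 7)
  T_a: need (0, 5, 4, 3) fits (0, 5, 4, 7); releases (1, 3, 3, 1), pool now (1, 8, 7, 8)


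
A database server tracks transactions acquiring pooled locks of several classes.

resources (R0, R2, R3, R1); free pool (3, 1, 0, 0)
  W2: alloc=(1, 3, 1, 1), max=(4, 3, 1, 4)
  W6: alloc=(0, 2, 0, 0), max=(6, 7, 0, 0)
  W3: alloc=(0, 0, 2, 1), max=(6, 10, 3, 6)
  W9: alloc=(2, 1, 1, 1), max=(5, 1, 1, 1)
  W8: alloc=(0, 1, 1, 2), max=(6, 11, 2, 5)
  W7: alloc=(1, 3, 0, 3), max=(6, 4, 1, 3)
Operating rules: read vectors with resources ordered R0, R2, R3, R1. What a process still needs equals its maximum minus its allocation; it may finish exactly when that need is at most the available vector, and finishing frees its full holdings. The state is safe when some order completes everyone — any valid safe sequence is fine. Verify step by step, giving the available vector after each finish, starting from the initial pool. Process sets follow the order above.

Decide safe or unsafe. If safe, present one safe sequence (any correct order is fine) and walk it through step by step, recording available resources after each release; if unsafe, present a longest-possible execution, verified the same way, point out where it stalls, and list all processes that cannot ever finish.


SAFE — a valid safe sequence is W9, W7, W2, W6, W8, W3.
Key observation: the order's first zero-slack moment is W9 ((3, 0, 0, 0) needed, (3, 1, 0, 0) free — a requested resource with nothing to spare).
Check, step by step:
  pool = (3, 1, 0, 0)
  W9: need (3, 0, 0, 0) fits (3, 1, 0, 0); releases (2, 1, 1, 1), pool now (5, 2, 1, 1)
  W7: need (5, 1, 1, 0) fits (5, 2, 1, 1); releases (1, 3, 0, 3), pool now (6, 5, 1, 4)
  W2: need (3, 0, 0, 3) fits (6, 5, 1, 4); releases (1, 3, 1, 1), pool now (7, 8, 2, 5)
  W6: need (6, 5, 0, 0) fits (7, 8, 2, 5); releases (0, 2, 0, 0), pool now (7, 10, 2, 5)
  W8: need (6, 10, 1, 3) fits (7, 10, 2, 5); releases (0, 1, 1, 2), pool now (7, 11, 3, 7)
  W3: need (6, 10, 1, 5) fits (7, 11, 3, 7); releases (0, 0, 2, 1), pool now (7, 11, 5, 8)


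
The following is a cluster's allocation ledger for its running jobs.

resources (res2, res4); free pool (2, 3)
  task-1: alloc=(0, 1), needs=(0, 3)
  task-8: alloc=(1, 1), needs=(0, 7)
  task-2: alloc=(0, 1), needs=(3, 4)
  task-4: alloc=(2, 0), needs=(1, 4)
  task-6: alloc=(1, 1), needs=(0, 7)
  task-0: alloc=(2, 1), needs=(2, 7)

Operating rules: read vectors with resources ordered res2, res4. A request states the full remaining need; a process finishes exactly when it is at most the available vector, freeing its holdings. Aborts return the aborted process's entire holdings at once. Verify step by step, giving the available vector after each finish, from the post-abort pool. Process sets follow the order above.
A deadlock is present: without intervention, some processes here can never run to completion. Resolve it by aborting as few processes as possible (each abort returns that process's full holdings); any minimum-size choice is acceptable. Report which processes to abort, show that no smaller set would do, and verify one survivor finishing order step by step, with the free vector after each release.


The answer: abort task-8 and task-0.
Key observation: the deadlocked task-6 becomes finishable only because task-8 and task-0 released (3, 2); it completes at step 3 below.
Why nothing smaller works — every single abort fails: task-1 alone leaves task-8 blocked (short on res4); task-8 alone leaves task-6 blocked (short on res4); task-2 alone leaves task-8 blocked (short on res4); task-4 alone leaves task-8 blocked (short on res4); task-6 alone leaves task-8 blocked (short on res4); task-0 alone leaves task-8 blocked (short on res4).
The survivors complete as task-1, task-2, task-6, task-4. Verifying each step (starting from the post-abort pool):
  pool = (5, 5)
  task-1: need (0, 3) fits (5, 5); releases (0, 1), pool now (5, 6)
  task-2: need (3, 4) fits (5, 6); releases (0, 1), pool now (5, 7)
  task-6: need (0, 7) fits (5, 7); releases (1, 1), pool now (6, 8)
  task-4: need (1, 4) fits (6, 8); releases (2, 0), pool now (8, 8)


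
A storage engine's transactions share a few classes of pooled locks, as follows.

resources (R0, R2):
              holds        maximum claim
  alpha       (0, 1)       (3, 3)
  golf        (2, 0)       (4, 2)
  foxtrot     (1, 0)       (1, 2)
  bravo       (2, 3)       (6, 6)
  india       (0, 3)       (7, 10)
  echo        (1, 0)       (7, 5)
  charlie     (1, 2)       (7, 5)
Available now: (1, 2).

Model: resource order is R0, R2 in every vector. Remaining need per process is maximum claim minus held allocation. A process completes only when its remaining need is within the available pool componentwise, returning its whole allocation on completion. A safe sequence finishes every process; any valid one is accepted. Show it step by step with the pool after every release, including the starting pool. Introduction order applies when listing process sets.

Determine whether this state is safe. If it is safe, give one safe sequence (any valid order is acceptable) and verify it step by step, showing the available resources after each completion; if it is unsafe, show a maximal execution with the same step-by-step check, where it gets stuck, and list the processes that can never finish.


The state is SAFE; one workable sequence: foxtrot, golf, alpha, bravo, charlie, india, echo.
Key observation: at foxtrot the run first touches a limit — (0, 2) against (1, 2), exact on a resource it actually requests.
Walking it through:
  pool = (1, 2)
  foxtrot needs (0, 2) <= (1, 2) -> finishes; pool += (1, 0) = (2, 2)
  golf needs (2, 2) <= (2, 2) -> finishes; pool += (2, 0) = (4, 2)
  alpha needs (3, 2) <= (4, 2) -> finishes; pool += (0, 1) = (4, 3)
  bravo needs (4, 3) <= (4, 3) -> finishes; pool += (2, 3) = (6, 6)
  charlie needs (6, 3) <= (6, 6) -> finishes; pool += (1, 2) = (7, 8)
  india needs (7, 7) <= (7, 8) -> finishes; pool += (0, 3) = (7, 11)
  echo needs (6, 5) <= (7, 11) -> finishes; pool += (1, 0) = (8, 11)


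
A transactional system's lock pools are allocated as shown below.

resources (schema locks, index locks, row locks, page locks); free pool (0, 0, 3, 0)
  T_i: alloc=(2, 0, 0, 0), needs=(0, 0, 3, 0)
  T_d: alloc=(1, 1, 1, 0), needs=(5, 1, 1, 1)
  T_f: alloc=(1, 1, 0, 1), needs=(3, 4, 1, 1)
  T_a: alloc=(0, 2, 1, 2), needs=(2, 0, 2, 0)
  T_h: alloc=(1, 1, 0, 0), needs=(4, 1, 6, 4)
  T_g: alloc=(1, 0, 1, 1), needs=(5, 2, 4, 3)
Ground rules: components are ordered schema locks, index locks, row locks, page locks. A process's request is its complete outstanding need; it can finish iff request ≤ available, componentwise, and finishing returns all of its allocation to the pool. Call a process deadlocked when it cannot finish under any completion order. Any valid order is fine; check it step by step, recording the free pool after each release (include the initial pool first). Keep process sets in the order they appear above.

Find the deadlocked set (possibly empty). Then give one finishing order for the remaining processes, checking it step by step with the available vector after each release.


Deadlocked set: T_d, T_f, T_h and T_g.
Key observation: after T_i, T_a complete, (2, 2, 4, 2) is the best the pool ever gets, yet each leftover process wants more schema locks.
One completion order for the rest: T_i, T_a. Verifying each step:
  pool = (0, 0, 3, 0)
  T_i needs (0, 0, 3, 0) <= (0, 0, 3, 0) -> finishes; pool += (2, 0, 0, 0) = (2, 0, 3, 0)
  T_a needs (2, 0, 2, 0) <= (2, 0, 3, 0) -> finishes; pool += (0, 2, 1, 2) = (2, 2, 4, 2)
The stuck group stays short no matter what:
  blocked: T_d wants (5, 1, 1, 1), pool (2, 2, 4, 2) — not enough schema locks
  blocked: T_f wants (3, 4, 1, 1), pool (2, 2, 4, 2) — not enough schema locks and index locks
  blocked: T_h wants (4, 1, 6, 4), pool (2, 2, 4, 2) — not enough schema locks, row locks and page locks
  blocked: T_g wants (5, 2, 4, 3), pool (2, 2, 4, 2) — not enough schema locks and page locks
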